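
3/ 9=1/3 = 0.33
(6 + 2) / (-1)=-8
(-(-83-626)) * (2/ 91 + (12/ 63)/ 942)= 15.73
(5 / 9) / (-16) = -5/144 = -0.03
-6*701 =-4206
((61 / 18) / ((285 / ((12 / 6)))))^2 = 3721/6579225 = 0.00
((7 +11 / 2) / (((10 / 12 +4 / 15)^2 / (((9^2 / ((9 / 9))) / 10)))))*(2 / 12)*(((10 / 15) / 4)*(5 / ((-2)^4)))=0.73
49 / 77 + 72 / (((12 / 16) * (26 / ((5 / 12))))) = 311/143 = 2.17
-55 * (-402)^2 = -8888220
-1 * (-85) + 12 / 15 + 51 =684/5 = 136.80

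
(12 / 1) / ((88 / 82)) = 123/11 = 11.18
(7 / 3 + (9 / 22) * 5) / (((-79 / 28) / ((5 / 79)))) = -20230/205953 = -0.10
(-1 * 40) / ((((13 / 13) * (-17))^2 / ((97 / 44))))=-970/3179 = -0.31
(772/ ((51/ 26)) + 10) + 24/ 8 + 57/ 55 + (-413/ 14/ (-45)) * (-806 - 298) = -59116/187 = -316.13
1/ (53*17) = 1/901 = 0.00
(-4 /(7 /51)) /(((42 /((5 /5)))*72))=-17/1764 = -0.01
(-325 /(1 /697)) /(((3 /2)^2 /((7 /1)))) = -6342700/9 = -704744.44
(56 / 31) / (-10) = -28/155 = -0.18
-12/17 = -0.71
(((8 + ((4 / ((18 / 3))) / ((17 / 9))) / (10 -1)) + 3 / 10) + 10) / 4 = 9353/2040 = 4.58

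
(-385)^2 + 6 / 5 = 148226.20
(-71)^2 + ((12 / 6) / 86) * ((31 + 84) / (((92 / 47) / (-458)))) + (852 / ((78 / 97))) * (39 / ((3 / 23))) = 27624683/86 = 321217.24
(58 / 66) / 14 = 29/462 = 0.06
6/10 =3/5 = 0.60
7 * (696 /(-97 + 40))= -85.47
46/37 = 1.24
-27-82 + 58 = -51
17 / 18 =0.94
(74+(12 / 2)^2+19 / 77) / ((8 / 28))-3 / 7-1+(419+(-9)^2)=136203/154 = 884.44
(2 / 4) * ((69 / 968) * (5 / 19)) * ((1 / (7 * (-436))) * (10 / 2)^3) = -43125/112264768 = 0.00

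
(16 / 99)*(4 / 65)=64/6435 = 0.01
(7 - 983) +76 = -900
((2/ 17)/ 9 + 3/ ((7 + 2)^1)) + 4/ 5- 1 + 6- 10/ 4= 5579/1530 = 3.65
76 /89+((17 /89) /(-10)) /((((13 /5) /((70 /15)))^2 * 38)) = 24631/28899 = 0.85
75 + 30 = 105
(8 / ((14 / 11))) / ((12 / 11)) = 121/21 = 5.76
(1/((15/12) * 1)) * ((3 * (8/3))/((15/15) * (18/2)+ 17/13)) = 208/335 = 0.62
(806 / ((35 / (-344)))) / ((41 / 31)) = -8595184/1435 = -5989.68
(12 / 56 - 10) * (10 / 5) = -137/7 = -19.57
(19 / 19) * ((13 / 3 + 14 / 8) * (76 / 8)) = 1387/24 = 57.79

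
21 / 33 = 7/11 = 0.64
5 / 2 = 2.50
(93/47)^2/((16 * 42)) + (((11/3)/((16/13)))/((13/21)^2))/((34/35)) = 218941407/27338584 = 8.01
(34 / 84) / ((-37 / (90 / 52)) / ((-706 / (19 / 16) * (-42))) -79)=-4320720/843312019 = -0.01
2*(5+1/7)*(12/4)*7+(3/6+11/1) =455/2 = 227.50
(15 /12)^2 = 1.56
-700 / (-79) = 700/79 = 8.86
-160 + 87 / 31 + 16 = -4377/31 = -141.19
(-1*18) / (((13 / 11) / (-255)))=50490/13 = 3883.85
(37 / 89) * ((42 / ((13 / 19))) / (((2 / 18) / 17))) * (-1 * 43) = -194251554/1157 = -167892.44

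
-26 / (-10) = 13/5 = 2.60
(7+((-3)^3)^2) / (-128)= -23/4 = -5.75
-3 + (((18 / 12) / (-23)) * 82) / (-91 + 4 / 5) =-744/253 = -2.94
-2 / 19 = -0.11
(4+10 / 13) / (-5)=-62/65 = -0.95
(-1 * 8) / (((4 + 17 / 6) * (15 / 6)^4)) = -768/25625 = -0.03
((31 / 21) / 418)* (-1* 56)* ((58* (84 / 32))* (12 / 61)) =-75516/12749 = -5.92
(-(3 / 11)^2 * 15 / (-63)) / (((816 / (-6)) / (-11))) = 15/10472 = 0.00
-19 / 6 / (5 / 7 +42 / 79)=-10507/4134 = -2.54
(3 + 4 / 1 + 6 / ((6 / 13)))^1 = 20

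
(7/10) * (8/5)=28/25 = 1.12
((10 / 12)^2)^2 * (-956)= -149375/324 = -461.03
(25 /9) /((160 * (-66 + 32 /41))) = -205/770112 = 0.00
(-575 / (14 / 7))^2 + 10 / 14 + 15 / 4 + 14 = 578723/7 = 82674.71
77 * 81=6237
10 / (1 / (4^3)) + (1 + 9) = 650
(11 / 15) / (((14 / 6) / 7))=11/5 = 2.20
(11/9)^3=1331/729 = 1.83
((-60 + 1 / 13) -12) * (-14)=13090/13 = 1006.92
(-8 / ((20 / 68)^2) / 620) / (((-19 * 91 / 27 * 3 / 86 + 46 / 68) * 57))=633777/377180875 = 0.00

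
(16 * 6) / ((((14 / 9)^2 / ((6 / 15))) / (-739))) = -2873232/245 = -11727.48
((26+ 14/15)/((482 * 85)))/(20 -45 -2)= -202/8296425 = 0.00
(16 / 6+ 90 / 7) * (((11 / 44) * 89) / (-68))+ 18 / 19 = -224225/54264 = -4.13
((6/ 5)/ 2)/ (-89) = -3/445 = -0.01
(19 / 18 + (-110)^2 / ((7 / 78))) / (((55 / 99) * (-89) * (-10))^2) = 152896797/277235000 = 0.55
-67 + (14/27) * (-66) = -911/9 = -101.22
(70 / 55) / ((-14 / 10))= -10/11 = -0.91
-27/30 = -9/10 = -0.90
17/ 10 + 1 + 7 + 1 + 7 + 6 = 237/10 = 23.70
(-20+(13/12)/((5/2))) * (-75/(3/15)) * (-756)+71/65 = -360564679/65 = -5547148.91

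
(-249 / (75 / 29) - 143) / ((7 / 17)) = -101694/175 = -581.11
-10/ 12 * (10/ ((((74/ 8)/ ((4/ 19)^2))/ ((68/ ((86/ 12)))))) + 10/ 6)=-1.77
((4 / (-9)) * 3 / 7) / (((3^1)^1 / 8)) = -32/63 = -0.51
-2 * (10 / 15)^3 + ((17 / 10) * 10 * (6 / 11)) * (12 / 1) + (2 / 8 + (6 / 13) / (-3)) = 1710829/15444 = 110.78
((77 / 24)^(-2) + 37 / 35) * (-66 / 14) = -102657/18865 = -5.44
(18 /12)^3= 27/8 = 3.38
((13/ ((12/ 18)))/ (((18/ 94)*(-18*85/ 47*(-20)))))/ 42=28717/7711200 = 0.00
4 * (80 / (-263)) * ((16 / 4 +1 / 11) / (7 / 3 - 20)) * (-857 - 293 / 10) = -38288160/153329 = -249.71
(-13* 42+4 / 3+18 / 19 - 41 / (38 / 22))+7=-31946/57 = -560.46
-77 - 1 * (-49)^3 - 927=116645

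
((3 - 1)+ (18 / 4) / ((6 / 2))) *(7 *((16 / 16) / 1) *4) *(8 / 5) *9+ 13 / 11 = 77681/55 = 1412.38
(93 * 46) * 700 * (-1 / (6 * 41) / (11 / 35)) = -17468500/451 = -38732.82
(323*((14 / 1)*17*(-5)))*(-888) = 341320560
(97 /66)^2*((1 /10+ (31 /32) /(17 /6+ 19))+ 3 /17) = 537827849/776064960 = 0.69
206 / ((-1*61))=-206/61 = -3.38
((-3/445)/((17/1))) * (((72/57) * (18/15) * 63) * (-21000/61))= 22861440/1753567 = 13.04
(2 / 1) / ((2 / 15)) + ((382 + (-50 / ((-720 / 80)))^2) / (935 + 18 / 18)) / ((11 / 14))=3244457/208494 = 15.56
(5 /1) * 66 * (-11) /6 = -605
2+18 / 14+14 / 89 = 2145/623 = 3.44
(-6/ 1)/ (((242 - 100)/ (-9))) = 27/71 = 0.38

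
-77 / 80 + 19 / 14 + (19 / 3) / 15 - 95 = -474683/5040 = -94.18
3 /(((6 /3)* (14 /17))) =51/28 = 1.82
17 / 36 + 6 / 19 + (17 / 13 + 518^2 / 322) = 835.40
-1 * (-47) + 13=60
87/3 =29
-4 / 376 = -1/94 = -0.01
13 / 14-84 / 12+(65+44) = 1441/14 = 102.93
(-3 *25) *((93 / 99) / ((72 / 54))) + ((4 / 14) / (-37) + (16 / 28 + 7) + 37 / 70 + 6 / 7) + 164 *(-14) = -133327017/56980 = -2339.89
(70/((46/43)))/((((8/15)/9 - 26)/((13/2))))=-2641275/161092 = -16.40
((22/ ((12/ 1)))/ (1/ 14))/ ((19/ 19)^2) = 77/3 = 25.67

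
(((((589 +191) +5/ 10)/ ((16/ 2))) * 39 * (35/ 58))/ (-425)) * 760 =-8096907/1972 = -4105.94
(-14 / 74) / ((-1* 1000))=7/37000 = 0.00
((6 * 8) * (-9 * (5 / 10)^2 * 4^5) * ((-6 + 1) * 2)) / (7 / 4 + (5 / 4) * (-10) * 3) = -4423680/143 = -30934.83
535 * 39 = 20865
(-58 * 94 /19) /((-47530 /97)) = 2726/4655 = 0.59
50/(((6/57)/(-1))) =-475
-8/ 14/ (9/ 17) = -68/63 = -1.08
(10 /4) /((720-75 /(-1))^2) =1/252810 = 0.00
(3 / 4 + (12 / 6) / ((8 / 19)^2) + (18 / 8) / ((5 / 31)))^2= 17280649/25600 = 675.03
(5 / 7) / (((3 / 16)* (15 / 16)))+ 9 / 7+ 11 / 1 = 16.35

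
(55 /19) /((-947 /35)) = -1925/17993 = -0.11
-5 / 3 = -1.67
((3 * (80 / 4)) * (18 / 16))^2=4556.25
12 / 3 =4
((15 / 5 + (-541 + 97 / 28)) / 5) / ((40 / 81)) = -1212327/5600 = -216.49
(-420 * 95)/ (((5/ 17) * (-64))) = 33915/16 = 2119.69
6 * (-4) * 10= -240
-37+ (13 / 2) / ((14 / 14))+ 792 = 1523/2 = 761.50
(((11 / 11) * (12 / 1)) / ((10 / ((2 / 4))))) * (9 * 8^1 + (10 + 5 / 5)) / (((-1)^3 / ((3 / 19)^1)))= -747/95 = -7.86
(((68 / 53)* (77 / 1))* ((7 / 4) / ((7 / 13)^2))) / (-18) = -31603/954 = -33.13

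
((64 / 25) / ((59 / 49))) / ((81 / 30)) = 6272/7965 = 0.79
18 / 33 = 6/11 = 0.55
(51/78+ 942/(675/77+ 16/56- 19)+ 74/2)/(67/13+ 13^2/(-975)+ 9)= -42598875/10441346 = -4.08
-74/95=-0.78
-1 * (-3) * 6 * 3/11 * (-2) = -108/11 = -9.82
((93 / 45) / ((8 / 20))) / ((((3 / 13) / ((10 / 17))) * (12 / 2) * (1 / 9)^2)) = 6045/34 = 177.79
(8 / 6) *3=4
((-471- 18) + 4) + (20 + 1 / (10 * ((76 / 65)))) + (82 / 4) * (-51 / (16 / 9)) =-640229/608 = -1053.01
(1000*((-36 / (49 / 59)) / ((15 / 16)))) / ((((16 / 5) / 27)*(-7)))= 19116000/343 = 55731.78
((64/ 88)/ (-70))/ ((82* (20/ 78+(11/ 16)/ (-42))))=-832/1576245 = 0.00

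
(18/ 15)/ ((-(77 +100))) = -2/295 = -0.01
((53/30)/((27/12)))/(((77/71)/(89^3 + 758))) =482845582/945 = 510947.71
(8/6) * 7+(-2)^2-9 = 13/3 = 4.33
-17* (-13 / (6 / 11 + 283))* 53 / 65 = 9911/15595 = 0.64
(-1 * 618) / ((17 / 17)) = -618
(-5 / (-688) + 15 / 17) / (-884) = -10405/10339264 = 0.00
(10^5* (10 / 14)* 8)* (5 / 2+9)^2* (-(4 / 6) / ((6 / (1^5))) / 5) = -105800000/63 = -1679365.08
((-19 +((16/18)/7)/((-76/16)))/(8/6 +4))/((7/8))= -22775/5586 = -4.08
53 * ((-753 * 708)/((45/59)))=-185230972/5 = -37046194.40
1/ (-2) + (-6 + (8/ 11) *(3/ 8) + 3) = -71/22 = -3.23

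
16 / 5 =3.20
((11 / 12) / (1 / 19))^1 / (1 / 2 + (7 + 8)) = 209/186 = 1.12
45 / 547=0.08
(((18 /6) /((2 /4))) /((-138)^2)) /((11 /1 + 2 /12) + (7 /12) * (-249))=-2/851161 = 0.00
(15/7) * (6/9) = 10/7 = 1.43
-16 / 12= -1.33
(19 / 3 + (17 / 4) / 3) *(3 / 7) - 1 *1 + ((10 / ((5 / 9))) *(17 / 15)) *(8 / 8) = 22.72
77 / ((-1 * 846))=-77/846 = -0.09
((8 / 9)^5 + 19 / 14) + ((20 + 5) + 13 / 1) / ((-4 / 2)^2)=4717100/413343 = 11.41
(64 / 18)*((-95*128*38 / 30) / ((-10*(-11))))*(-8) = 5914624/1485 = 3982.91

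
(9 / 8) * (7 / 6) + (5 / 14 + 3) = 523/112 = 4.67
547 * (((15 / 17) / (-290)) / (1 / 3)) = -4.99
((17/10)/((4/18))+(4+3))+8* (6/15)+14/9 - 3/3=3313/180 = 18.41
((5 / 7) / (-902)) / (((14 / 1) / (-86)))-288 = -12728809/44198 = -288.00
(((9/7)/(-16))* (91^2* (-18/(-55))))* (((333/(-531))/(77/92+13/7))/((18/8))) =126848358/5630075 = 22.53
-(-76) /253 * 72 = 5472/253 = 21.63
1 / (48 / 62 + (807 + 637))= 31/44788 = 0.00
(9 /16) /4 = 9/64 = 0.14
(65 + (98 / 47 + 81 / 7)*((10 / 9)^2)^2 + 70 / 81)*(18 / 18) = 187102415/2158569 = 86.68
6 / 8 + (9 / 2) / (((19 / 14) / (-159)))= -40011/76 = -526.46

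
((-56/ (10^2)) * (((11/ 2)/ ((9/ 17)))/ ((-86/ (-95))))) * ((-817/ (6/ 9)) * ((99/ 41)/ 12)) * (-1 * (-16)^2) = -83168624/205 = -405700.60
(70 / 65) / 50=7/325 = 0.02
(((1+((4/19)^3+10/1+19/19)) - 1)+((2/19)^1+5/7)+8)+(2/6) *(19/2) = 6624511/288078 = 23.00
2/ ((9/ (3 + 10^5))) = 200006/9 = 22222.89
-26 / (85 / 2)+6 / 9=14/255 = 0.05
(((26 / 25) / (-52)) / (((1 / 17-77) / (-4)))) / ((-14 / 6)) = 17/38150 = 0.00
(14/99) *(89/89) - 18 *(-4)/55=718/495 = 1.45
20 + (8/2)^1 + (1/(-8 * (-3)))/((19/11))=10955/456 = 24.02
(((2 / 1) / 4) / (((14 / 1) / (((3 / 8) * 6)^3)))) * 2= 729/896 = 0.81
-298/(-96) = 3.10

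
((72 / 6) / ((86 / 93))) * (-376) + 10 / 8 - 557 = -934821/172 = -5435.01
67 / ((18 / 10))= 335/9 = 37.22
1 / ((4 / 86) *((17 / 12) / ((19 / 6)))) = 817/17 = 48.06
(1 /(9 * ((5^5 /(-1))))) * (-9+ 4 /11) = 19/61875 = 0.00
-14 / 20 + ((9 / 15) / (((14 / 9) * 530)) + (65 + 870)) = 34662557/37100 = 934.30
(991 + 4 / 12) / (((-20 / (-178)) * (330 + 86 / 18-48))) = 4461/145 = 30.77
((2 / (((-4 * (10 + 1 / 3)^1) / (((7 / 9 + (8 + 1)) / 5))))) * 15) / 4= -11/31 = -0.35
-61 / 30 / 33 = -61/990 = -0.06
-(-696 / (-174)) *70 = -280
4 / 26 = 2/13 = 0.15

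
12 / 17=0.71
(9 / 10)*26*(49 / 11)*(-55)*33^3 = -206026821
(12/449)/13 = 12/5837 = 0.00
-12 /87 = -4/29 = -0.14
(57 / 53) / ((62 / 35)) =1995/3286 = 0.61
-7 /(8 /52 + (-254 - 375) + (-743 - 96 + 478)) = 0.01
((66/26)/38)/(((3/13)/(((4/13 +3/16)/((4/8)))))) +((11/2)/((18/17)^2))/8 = 1152305/1280448 = 0.90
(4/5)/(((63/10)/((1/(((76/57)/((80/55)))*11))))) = 32/2541 = 0.01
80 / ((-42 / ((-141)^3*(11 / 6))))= 68523180/7 = 9789025.71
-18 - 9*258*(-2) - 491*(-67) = 37523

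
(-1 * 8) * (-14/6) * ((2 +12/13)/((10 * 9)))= 1064/1755 = 0.61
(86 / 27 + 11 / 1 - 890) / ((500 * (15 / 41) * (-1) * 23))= 969527/4657500 = 0.21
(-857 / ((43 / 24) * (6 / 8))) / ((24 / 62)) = -212536/129 = -1647.57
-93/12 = -7.75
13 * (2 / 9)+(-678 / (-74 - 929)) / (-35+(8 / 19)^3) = 689467724/240271659 = 2.87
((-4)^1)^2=16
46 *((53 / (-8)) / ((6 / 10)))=-6095/12 = -507.92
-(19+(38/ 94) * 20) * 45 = -57285/47 = -1218.83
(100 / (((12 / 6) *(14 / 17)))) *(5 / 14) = 2125/98 = 21.68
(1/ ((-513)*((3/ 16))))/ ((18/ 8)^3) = -1024/1121931 = 0.00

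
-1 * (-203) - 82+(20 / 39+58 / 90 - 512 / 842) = 121.55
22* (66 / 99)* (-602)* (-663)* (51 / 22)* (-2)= -27140568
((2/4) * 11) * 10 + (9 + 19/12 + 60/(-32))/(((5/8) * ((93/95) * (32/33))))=207361/2976 = 69.68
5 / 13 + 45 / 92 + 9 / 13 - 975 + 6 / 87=-33760191/34684 = -973.36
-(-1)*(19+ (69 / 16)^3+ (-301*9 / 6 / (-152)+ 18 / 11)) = 88867277/856064 = 103.81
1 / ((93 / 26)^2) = 676/8649 = 0.08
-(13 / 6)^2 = -169/36 = -4.69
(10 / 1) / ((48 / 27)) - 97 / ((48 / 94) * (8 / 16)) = -8983/24 = -374.29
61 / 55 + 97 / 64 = 9239/3520 = 2.62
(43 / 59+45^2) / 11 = 119518/649 = 184.16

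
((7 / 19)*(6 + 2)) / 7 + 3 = 65/19 = 3.42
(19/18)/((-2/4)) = -19/9 = -2.11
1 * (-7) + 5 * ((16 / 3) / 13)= -193/39 = -4.95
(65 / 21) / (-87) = -65/1827 = -0.04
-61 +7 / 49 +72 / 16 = -789/14 = -56.36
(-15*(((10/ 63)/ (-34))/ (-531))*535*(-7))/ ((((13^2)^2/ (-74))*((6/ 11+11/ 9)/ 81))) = -11758230/200526781 = -0.06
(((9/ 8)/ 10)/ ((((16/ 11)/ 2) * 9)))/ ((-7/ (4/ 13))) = -11/14560 = 0.00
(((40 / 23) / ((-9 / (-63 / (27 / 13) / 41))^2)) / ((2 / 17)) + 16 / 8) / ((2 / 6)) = 59186194/9395109 = 6.30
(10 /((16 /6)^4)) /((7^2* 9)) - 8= -802771/100352 = -8.00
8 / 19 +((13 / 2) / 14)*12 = 797/133 = 5.99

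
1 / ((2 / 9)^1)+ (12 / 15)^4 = 6137/1250 = 4.91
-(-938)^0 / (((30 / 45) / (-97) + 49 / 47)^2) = -187060329/200647225 = -0.93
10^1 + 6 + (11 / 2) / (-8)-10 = 5.31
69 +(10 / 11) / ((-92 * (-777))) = 27128183/393162 = 69.00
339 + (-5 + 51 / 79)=26437/79 = 334.65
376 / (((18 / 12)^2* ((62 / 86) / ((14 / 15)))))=905408/4185 = 216.35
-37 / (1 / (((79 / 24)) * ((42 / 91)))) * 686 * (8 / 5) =-4010356/65 = -61697.78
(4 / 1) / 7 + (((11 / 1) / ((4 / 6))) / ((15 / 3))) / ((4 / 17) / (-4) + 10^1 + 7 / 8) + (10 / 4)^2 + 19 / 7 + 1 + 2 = 2644437/205940 = 12.84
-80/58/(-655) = 8/3799 = 0.00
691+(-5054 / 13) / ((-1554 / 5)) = 998918/1443 = 692.25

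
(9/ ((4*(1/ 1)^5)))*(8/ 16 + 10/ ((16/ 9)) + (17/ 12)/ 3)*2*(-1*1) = -475/16 = -29.69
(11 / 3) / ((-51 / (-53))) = 583/153 = 3.81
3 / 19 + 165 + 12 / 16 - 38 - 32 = 7289/76 = 95.91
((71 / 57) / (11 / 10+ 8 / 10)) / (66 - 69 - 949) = -355/515508 = 0.00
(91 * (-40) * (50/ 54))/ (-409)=91000/11043 = 8.24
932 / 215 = 4.33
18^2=324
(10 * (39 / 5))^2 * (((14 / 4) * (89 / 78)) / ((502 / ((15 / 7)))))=52065/502 = 103.72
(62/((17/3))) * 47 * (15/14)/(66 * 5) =4371/2618 = 1.67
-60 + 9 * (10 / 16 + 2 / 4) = -399/8 = -49.88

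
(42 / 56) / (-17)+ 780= 53037/68 = 779.96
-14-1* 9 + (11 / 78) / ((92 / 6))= -27497/1196 = -22.99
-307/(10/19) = -5833/10 = -583.30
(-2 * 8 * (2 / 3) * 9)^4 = 84934656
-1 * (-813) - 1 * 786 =27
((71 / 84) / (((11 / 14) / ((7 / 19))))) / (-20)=-497/25080 = -0.02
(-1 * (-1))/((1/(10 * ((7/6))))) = 35/3 = 11.67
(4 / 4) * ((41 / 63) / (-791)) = -41/49833 = 0.00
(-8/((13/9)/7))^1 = -504/13 = -38.77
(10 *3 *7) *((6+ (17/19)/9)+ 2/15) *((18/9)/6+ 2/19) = 574.07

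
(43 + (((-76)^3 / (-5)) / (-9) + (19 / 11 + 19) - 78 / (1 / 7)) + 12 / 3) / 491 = -5065481/243045 = -20.84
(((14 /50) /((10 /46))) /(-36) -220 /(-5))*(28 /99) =12.43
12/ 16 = 3/4 = 0.75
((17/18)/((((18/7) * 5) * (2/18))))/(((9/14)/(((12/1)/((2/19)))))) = 15827/135 = 117.24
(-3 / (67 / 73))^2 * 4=191844/4489 = 42.74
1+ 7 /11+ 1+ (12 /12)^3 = 40/11 = 3.64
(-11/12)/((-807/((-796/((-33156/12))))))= 2189/6689223 = 0.00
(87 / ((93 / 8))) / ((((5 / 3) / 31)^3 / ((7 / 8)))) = 42137.93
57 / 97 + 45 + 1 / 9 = 39895/873 = 45.70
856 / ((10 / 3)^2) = 1926/25 = 77.04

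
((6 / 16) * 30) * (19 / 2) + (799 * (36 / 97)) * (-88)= -20166921/776 = -25988.30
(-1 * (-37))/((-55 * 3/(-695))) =5143/33 = 155.85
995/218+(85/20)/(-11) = 4.18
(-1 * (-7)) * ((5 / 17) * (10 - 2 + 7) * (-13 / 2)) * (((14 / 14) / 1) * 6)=-20475/17 = -1204.41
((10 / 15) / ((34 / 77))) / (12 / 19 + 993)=209/137547 = 0.00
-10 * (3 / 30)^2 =-1/10 = -0.10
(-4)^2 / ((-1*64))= -1/4 = -0.25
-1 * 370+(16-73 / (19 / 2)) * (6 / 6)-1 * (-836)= 9012/19 = 474.32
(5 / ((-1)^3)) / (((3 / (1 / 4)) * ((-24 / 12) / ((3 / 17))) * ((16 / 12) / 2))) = 15/272 = 0.06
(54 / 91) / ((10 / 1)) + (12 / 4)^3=12312/455 = 27.06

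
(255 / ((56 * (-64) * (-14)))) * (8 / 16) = 255/100352 = 0.00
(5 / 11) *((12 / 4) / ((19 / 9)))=0.65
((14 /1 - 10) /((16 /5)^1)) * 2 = 2.50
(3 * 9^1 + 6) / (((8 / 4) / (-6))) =-99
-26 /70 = -13/35 = -0.37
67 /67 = 1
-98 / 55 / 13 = -98/715 = -0.14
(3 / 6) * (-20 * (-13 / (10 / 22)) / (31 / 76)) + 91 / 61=1328717/1891 = 702.65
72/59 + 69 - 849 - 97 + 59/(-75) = -3878806/4425 = -876.57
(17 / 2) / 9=17/18 = 0.94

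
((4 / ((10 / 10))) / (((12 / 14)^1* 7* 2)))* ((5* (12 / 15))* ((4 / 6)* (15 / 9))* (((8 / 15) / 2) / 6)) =16/243 = 0.07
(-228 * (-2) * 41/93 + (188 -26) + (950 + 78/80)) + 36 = 1674009/1240 = 1350.01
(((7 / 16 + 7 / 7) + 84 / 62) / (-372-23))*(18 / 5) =-2493/97960 = -0.03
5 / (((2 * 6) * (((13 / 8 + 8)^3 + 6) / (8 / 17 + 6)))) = 14080/4687971 = 0.00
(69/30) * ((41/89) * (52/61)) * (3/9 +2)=171626/81435 = 2.11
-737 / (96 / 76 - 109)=14003/2047 = 6.84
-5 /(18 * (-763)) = 5/13734 = 0.00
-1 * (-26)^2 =-676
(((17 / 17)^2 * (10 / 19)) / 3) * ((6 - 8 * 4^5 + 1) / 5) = -16370/57 = -287.19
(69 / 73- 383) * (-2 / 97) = 7.88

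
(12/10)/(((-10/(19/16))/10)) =-57/40 = -1.42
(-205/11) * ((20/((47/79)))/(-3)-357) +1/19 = 202218266/29469 = 6862.07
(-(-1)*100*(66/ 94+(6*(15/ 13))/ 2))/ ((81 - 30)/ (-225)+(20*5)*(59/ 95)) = 6.73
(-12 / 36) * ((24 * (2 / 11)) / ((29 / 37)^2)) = -21904/9251 = -2.37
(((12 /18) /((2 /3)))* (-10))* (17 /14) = -12.14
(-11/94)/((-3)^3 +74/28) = 7/1457 = 0.00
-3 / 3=-1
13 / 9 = 1.44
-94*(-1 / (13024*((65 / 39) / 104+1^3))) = 1833/258038 = 0.01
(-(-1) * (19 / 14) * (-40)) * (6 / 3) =-760/7 = -108.57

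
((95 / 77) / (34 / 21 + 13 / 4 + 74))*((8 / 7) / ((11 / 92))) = 167808/1122275 = 0.15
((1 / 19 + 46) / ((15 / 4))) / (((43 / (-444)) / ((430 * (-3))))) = 3108000/19 = 163578.95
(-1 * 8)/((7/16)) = -18.29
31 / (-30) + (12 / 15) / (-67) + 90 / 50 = 1517/2010 = 0.75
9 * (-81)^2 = 59049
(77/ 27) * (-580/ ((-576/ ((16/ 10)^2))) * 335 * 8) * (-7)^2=234590048/243 = 965391.14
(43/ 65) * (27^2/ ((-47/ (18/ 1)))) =-564246/3055 = -184.70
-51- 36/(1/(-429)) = 15393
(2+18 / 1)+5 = 25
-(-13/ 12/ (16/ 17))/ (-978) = -221/187776 = 0.00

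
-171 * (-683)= 116793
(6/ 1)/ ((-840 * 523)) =-1/73220 = 0.00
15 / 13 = 1.15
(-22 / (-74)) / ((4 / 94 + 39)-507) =-517/813778 = 0.00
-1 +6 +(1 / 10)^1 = 5.10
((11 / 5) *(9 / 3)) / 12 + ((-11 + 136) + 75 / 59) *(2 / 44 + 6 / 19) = 11385141/246620 = 46.16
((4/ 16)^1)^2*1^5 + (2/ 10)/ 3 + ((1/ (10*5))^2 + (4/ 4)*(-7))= -206113/30000 = -6.87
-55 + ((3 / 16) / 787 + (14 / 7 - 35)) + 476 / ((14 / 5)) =1032547/12592 = 82.00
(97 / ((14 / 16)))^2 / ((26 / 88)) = 26495744/637 = 41594.57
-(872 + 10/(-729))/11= -635678/8019 = -79.27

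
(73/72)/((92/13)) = 949/6624 = 0.14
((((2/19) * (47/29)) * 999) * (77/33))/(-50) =-109557/13775 = -7.95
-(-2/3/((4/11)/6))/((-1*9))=-11/9 = -1.22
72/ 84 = 6/7 = 0.86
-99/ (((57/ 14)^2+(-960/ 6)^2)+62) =-6468/1677667 = 0.00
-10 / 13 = -0.77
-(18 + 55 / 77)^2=-17161/49 = -350.22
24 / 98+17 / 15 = 1013/735 = 1.38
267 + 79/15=4084/15 = 272.27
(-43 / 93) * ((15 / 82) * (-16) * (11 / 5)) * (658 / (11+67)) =1244936/49569 = 25.12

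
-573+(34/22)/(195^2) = -239671558/418275 = -573.00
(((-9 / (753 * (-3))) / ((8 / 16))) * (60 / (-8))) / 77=-15/19327 = 0.00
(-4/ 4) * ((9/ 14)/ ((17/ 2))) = -9/119 = -0.08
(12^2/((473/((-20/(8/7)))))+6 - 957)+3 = -450924/473 = -953.33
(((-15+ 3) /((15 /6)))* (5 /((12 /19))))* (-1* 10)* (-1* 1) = -380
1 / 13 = 0.08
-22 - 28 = -50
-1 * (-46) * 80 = 3680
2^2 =4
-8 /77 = -0.10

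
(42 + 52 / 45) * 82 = 159244/45 = 3538.76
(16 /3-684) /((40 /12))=-1018/5 = -203.60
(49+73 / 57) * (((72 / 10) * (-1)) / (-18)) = 5732/285 = 20.11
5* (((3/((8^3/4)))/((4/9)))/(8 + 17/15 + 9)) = 2025/139264 = 0.01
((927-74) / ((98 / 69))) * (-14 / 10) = -58857/70 = -840.81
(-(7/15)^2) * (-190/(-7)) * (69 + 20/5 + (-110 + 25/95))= 9772/45 = 217.16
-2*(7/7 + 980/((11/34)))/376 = -33331/2068 = -16.12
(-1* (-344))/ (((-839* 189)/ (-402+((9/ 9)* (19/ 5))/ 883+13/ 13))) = 0.87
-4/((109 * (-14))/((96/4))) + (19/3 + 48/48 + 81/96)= 603563/73248 = 8.24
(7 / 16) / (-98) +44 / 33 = 893/672 = 1.33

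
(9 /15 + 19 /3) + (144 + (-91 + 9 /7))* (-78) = -443872/105 = -4227.35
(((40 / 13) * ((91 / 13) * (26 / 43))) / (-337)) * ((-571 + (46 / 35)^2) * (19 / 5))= 83.60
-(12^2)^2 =-20736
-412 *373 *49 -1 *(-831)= -7529293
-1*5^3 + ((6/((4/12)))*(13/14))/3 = -836/7 = -119.43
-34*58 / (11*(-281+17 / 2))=3944/5995 = 0.66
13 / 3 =4.33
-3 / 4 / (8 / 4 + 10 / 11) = -33/128 = -0.26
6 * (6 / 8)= 9/2 = 4.50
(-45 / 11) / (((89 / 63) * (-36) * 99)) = 35/43076 = 0.00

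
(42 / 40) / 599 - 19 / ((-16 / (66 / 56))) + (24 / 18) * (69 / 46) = 4563737/1341760 = 3.40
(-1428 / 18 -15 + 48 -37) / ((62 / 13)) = -1625/93 = -17.47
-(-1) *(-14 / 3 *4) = -18.67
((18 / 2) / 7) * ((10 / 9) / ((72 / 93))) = 155/84 = 1.85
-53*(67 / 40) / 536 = -53/320 = -0.17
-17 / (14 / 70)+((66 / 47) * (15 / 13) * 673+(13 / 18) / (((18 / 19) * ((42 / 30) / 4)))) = 349082530/346437 = 1007.64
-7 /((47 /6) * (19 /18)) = -756/893 = -0.85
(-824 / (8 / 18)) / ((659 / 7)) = -12978/659 = -19.69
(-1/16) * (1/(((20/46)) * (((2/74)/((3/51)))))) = -851/2720 = -0.31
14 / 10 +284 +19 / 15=860/3 = 286.67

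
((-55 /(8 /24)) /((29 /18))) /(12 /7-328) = 10395/33118 = 0.31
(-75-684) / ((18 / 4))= -506/3 = -168.67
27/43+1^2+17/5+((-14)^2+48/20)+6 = 45027/215 = 209.43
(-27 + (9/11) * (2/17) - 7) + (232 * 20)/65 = 91116/2431 = 37.48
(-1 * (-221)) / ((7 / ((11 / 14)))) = 2431/98 = 24.81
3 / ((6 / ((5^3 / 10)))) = 25/4 = 6.25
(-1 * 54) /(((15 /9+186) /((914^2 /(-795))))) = 302.37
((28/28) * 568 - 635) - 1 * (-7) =-60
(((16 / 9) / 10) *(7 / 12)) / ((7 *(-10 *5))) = -1/3375 = 0.00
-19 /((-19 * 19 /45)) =45/19 = 2.37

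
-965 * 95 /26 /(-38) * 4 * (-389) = -1876925/13 = -144378.85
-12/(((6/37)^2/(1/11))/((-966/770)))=31487/605 = 52.04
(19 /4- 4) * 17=51/4 = 12.75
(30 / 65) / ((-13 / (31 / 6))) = -31/169 = -0.18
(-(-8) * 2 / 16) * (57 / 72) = 19/24 = 0.79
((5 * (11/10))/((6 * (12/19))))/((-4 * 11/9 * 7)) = -19/448 = -0.04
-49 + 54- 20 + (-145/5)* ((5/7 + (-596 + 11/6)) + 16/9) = 2160089/126 = 17143.56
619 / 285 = 2.17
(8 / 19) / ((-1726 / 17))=-68/16397 = 0.00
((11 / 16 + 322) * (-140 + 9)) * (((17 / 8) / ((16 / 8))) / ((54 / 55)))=-210796685/4608 = -45745.81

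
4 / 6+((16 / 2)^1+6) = 44/3 = 14.67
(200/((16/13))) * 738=119925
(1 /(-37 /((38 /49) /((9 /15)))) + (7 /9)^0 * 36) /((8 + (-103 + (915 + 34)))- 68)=0.05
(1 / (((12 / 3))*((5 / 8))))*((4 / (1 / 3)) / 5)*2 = 48/25 = 1.92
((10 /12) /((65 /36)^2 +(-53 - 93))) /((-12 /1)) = 90/184991 = 0.00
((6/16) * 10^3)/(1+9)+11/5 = 397/10 = 39.70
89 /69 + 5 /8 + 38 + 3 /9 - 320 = -154423/552 = -279.75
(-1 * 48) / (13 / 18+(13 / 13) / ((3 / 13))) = -864/91 = -9.49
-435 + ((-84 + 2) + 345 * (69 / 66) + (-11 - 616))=-17233/22 = -783.32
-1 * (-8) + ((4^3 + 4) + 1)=77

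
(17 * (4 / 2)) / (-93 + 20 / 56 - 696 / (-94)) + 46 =2557630/56087 = 45.60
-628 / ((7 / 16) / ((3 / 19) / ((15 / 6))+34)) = -32515328/665 = -48895.23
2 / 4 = 1/2 = 0.50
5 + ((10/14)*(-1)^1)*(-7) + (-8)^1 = 2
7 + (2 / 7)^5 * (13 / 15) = 1765151/252105 = 7.00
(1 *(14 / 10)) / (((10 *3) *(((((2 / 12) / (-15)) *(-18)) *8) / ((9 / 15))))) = 0.02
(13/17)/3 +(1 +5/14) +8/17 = 1487/714 = 2.08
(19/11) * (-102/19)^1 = -102/11 = -9.27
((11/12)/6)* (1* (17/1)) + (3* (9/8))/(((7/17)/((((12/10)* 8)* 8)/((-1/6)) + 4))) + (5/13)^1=-122559967/32760 = -3741.15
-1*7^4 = -2401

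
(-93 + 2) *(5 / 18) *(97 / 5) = -8827/18 = -490.39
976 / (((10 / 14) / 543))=3709776/5 = 741955.20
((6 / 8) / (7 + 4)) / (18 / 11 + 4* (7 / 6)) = 9/832 = 0.01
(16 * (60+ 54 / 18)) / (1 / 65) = 65520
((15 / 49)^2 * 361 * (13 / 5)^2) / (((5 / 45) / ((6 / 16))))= 14825187/19208 = 771.82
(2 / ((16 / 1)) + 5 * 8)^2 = 103041/64 = 1610.02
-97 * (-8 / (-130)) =-5.97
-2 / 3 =-0.67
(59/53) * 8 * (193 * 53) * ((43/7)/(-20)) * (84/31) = -11751384/155 = -75815.38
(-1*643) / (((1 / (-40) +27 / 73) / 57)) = -5632680/53 = -106276.98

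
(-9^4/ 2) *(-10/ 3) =10935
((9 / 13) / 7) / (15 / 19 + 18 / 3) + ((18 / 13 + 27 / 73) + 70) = 20500756/285649 = 71.77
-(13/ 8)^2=-169/64 = -2.64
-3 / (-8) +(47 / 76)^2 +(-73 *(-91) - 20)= 38258823/5776 = 6623.76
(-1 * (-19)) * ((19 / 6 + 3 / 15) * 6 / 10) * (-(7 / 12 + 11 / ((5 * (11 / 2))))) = -113221/3000 = -37.74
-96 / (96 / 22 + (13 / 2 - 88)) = 2112/1697 = 1.24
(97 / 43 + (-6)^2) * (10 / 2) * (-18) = -148050/43 = -3443.02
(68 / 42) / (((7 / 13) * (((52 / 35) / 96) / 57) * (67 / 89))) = 6899280/469 = 14710.62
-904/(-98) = 452/49 = 9.22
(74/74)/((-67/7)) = -7/67 = -0.10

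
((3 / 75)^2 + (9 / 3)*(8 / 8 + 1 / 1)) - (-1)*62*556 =21548751/625 = 34478.00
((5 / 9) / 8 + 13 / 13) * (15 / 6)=385/144 = 2.67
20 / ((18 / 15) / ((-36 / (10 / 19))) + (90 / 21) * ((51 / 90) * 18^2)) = 0.03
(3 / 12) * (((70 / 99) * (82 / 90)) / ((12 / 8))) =287/2673 = 0.11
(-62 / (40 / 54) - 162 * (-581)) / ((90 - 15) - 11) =940383/640 = 1469.35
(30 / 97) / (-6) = -5/97 = -0.05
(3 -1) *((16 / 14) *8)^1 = 128/7 = 18.29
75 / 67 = 1.12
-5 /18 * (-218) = 545/9 = 60.56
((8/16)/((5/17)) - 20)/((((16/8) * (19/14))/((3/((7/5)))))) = -549/38 = -14.45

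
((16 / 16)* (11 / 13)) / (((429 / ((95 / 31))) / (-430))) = -40850/15717 = -2.60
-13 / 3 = -4.33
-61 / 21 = -2.90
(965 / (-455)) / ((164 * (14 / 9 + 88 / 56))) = -1737/420004 = 0.00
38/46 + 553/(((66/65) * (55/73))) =723.69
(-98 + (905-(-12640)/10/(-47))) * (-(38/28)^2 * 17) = -225013105/9212 = -24426.09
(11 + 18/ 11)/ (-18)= -139/198 = -0.70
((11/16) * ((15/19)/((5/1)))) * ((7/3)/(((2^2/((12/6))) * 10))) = 77/6080 = 0.01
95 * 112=10640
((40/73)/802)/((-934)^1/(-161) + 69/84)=2576/24969869 = 0.00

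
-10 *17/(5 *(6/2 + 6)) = -34/9 = -3.78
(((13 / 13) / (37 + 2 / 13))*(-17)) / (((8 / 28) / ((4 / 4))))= -221/138 = -1.60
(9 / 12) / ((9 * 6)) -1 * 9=-647/72 = -8.99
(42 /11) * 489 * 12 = 246456/11 = 22405.09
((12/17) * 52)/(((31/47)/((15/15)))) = 29328/527 = 55.65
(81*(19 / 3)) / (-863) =-513/863 = -0.59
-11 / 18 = -0.61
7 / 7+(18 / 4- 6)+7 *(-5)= -71/2 = -35.50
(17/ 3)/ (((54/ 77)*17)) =77/162 = 0.48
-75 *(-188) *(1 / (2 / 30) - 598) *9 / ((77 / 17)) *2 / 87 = -76224600/203 = -375490.64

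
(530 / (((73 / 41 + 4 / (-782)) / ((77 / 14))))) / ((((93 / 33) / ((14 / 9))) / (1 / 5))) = 27156514/149823 = 181.26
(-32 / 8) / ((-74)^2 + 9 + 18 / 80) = -160/219409 = 0.00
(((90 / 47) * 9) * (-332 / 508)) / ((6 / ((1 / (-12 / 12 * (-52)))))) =-11205/310388 = -0.04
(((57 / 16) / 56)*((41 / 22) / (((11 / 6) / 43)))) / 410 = 7353/1084160 = 0.01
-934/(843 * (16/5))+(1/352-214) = -63603401/296736 = -214.34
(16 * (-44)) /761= -704/761 = -0.93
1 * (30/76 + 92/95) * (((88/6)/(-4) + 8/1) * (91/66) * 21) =2144779/12540 = 171.04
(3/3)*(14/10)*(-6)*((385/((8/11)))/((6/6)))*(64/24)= -11858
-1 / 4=-0.25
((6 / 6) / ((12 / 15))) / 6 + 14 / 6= 61/24 = 2.54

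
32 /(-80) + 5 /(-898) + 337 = 1511309/4490 = 336.59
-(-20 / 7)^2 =-400/49 = -8.16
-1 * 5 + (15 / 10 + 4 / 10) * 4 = 13/5 = 2.60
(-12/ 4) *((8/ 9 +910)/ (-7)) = 8198/21 = 390.38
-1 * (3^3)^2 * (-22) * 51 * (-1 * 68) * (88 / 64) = -76477203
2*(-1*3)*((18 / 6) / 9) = -2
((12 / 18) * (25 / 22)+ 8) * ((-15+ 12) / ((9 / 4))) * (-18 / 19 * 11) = 2312/19 = 121.68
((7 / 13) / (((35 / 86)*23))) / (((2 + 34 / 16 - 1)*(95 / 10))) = 1376/710125 = 0.00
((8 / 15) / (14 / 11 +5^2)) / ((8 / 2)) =22/4335 = 0.01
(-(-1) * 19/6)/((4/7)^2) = 931/96 = 9.70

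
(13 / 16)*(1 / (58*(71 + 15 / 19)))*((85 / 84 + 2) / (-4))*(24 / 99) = -5681/159489792 = 0.00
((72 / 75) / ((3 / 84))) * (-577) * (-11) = 4265184/25 = 170607.36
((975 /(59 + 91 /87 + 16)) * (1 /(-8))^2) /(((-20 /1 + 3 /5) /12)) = -1272375/10268032 = -0.12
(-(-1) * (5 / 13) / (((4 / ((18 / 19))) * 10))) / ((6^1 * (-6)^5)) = -1/5121792 = 0.00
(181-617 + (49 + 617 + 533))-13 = 750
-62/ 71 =-0.87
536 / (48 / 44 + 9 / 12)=23584/81 = 291.16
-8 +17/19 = -135/19 = -7.11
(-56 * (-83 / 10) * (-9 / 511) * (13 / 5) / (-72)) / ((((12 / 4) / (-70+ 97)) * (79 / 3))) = 29133/288350 = 0.10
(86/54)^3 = 79507/19683 = 4.04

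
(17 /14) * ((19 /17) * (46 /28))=437/196 = 2.23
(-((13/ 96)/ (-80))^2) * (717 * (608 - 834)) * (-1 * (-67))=305800261/9830400 = 31.11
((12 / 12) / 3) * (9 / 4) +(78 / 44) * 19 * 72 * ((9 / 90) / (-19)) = -2643/220 = -12.01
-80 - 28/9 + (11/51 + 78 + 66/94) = -4.19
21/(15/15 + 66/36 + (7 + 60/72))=63/32 = 1.97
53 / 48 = 1.10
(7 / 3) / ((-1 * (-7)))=1/3 = 0.33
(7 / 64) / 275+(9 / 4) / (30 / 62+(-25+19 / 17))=-1889353/19729600 = -0.10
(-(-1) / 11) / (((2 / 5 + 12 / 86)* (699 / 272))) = 14620/222981 = 0.07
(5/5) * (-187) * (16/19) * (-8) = 23936/19 = 1259.79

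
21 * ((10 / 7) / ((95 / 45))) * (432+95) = 142290/19 = 7488.95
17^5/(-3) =-1419857/3 = -473285.67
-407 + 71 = -336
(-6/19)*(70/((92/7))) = -735/437 = -1.68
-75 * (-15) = 1125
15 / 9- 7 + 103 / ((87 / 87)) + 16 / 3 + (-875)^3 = -669921772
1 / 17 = 0.06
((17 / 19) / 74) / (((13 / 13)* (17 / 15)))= 15/1406 = 0.01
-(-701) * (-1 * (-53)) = 37153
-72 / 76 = -18/19 = -0.95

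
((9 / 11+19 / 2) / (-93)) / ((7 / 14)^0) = -227/2046 = -0.11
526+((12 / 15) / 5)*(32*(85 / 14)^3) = 573458/343 = 1671.89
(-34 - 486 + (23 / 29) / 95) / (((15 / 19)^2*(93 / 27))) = -27218963/112375 = -242.22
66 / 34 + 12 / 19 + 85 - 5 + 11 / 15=83.31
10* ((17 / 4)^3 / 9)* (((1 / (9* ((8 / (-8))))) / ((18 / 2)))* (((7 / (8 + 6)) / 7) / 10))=-4913/653184 = -0.01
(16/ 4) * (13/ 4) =13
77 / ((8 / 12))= 231/2 = 115.50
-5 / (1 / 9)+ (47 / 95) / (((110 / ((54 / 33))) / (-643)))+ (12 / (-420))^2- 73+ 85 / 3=-797553461/8448825 = -94.40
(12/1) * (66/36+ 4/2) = 46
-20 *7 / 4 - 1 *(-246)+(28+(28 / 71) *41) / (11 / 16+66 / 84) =2823097/11715 = 240.98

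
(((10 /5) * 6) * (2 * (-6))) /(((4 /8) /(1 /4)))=-72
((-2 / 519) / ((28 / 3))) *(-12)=6/1211 = 0.00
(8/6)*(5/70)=0.10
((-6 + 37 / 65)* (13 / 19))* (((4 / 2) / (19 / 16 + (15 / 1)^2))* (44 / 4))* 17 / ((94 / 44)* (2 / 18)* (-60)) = 0.43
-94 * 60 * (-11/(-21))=-20680/7 = -2954.29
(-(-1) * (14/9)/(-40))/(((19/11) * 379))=-77/1296180 = 0.00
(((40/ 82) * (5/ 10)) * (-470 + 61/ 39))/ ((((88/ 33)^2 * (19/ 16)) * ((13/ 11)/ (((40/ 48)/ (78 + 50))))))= -5023975/67405312 = -0.07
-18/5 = -3.60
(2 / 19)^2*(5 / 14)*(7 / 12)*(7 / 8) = 35/17328 = 0.00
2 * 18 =36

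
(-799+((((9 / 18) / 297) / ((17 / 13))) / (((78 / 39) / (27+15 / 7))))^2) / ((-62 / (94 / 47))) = 383718782/14887719 = 25.77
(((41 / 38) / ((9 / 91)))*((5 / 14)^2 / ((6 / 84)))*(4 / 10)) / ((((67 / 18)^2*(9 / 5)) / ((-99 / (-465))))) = 175890/2644021 = 0.07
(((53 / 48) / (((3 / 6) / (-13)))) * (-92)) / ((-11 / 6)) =-15847/11 = -1440.64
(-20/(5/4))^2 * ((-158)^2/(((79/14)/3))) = 3397632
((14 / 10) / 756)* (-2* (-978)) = 3.62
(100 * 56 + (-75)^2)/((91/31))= 347975/91 = 3823.90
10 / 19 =0.53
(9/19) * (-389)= -3501/19 = -184.26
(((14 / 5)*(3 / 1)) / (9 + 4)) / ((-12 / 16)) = -56/65 = -0.86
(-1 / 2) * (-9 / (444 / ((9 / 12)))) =9/1184 = 0.01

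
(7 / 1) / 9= 0.78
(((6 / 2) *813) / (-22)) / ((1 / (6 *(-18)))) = 11973.27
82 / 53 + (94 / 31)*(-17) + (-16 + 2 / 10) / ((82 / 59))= -41340343/673630 = -61.37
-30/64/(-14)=15/448 = 0.03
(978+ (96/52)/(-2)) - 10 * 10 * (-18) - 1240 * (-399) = 6467982/13 = 497537.08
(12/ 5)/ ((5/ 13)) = 156/25 = 6.24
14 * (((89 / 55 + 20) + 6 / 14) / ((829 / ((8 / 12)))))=33952/136785 = 0.25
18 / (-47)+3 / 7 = 15/329 = 0.05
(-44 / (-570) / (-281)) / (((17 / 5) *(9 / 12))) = -88/816867 = 0.00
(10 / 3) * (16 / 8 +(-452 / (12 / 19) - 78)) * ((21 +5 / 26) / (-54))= 6543125/6318 = 1035.63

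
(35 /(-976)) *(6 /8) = -0.03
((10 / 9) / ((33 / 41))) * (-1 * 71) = -29110/297 = -98.01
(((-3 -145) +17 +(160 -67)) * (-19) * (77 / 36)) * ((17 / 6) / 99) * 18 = 795.54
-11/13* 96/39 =-352/169 = -2.08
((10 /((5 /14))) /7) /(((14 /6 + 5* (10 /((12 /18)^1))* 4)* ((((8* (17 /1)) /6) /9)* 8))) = 81/123352 = 0.00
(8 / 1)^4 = 4096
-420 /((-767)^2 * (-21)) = 20/588289 = 0.00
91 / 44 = 2.07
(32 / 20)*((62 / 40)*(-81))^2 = 6305121/250 = 25220.48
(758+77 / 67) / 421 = 50863/28207 = 1.80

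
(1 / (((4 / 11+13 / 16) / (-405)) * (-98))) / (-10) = -396/1127 = -0.35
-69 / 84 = -23/28 = -0.82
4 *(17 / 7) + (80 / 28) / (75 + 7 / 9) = 23278/2387 = 9.75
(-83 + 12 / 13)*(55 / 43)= -58685/559 = -104.98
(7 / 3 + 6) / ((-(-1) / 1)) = 25/3 = 8.33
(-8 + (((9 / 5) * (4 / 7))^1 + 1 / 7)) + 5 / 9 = -1976/315 = -6.27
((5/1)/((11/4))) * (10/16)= 25/22 = 1.14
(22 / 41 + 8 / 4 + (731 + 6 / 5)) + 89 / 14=2126939/2870 = 741.09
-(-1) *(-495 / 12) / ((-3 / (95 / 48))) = 5225/192 = 27.21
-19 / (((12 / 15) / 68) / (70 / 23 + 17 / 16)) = -2440265/368 = -6631.15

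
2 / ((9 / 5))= 10/9 = 1.11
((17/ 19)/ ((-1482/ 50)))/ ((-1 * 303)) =425/4265937 = 0.00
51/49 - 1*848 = -41501/49 = -846.96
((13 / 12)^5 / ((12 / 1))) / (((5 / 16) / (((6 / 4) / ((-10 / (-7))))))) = 2599051/6220800 = 0.42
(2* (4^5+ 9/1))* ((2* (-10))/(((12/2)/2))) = -41320/3 = -13773.33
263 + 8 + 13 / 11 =2994/11 = 272.18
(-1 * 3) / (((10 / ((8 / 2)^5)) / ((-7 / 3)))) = 3584/5 = 716.80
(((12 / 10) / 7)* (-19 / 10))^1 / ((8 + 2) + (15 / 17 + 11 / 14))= -1938/69425 = -0.03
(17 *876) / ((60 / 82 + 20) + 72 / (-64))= 4884576/6431 = 759.54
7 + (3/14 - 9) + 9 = 101/14 = 7.21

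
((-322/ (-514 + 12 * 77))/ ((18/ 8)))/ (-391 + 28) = 644/669735 = 0.00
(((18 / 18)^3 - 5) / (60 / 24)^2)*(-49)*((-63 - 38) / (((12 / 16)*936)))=-4.51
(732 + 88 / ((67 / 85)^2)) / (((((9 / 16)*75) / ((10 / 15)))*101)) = 125495936/918112725 = 0.14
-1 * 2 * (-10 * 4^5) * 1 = 20480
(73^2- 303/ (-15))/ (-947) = -26746/4735 = -5.65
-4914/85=-57.81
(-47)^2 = 2209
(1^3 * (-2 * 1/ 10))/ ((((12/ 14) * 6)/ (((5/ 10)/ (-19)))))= 7/6840 = 0.00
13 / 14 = 0.93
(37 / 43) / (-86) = -37/3698 = -0.01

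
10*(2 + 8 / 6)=100/3 = 33.33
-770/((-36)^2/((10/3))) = -1925/972 = -1.98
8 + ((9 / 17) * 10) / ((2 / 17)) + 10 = 63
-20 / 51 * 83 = -1660/51 = -32.55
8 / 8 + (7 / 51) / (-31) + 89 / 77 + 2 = 505381/121737 = 4.15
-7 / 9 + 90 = 89.22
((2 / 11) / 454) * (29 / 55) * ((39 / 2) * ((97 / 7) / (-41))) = -109707/78830290 = 0.00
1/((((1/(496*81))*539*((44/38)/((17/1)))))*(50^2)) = 0.44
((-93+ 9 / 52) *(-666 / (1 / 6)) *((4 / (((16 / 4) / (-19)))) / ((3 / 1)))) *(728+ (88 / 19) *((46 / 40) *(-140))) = 540083376/13 = 41544875.08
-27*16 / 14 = -30.86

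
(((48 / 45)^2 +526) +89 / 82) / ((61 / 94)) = 458048699/562725 = 813.98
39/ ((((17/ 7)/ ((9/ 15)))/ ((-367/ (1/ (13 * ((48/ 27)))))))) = -6946576/85 = -81724.42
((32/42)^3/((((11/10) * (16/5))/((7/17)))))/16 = 800/247401 = 0.00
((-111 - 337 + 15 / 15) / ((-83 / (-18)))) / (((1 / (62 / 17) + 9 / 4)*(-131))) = 997704/3403249 = 0.29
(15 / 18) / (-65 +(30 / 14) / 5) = -35/2712 = -0.01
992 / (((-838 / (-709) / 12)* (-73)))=-4219968/30587 = -137.97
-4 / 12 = -1/3 = -0.33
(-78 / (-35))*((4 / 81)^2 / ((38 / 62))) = 12896/1454355 = 0.01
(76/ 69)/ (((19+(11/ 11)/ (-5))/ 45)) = 2850/1081 = 2.64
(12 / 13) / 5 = 12/65 = 0.18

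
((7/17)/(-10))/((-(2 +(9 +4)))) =7/2550 = 0.00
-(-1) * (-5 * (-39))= 195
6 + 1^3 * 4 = 10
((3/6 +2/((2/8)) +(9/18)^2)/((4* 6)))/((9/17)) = 595/864 = 0.69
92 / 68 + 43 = 754/17 = 44.35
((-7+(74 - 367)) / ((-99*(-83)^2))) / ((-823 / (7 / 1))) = -700/187098351 = 0.00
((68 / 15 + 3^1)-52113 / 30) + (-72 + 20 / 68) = -918649/510 = -1801.27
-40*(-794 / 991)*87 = 2763120/991 = 2788.21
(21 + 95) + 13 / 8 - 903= -6283/8 = -785.38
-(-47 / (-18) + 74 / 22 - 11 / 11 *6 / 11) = -1075/198 = -5.43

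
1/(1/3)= 3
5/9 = 0.56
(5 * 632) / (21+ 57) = 1580/39 = 40.51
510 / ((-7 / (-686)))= 49980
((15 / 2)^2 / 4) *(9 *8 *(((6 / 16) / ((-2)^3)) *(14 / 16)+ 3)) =3067875/1024 = 2995.97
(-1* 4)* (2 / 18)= -4/9 = -0.44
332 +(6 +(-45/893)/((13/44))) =3921862/11609 = 337.83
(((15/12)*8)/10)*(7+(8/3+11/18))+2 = 221/18 = 12.28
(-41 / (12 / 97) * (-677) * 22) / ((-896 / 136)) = -503484223/672 = -749232.47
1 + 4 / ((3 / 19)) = 79/3 = 26.33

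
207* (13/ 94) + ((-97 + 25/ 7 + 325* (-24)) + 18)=-5163195/658 = -7846.80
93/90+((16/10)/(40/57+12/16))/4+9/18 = 8981/4965 = 1.81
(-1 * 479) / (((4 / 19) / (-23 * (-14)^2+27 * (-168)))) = 20577361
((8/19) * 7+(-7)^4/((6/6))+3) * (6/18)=15244/19 = 802.32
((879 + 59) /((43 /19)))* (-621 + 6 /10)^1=-55283844/215 = -257134.16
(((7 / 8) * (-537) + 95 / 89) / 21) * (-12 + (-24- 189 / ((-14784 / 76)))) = 685940505/877184 = 781.98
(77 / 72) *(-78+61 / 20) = -115423/1440 = -80.15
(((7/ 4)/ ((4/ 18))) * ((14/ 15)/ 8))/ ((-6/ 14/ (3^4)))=-27783/160 = -173.64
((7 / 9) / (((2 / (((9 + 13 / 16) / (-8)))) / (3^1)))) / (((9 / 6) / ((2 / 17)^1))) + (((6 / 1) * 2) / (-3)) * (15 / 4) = -147979/9792 = -15.11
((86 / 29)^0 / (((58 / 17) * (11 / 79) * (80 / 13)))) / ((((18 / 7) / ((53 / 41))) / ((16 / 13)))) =498253/2354220 = 0.21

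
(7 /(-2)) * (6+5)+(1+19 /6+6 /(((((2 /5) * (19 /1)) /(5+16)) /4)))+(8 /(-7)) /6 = 12685/399 = 31.79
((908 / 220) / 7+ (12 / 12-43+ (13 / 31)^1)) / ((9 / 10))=-326152/7161 = -45.55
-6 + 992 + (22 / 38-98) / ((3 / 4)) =16266/19 = 856.11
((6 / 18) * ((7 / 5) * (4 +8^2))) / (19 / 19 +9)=238/75 = 3.17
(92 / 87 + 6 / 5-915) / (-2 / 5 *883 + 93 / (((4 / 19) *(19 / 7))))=1588172/331383 = 4.79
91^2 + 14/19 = 157353/19 = 8281.74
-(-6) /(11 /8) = 48/11 = 4.36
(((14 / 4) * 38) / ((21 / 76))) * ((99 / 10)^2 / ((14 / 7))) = 1179387/50 = 23587.74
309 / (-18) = -103/6 = -17.17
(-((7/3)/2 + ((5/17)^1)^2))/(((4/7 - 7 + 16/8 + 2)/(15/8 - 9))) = -3.68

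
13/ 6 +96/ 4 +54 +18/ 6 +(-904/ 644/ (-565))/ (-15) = 2008471/24150 = 83.17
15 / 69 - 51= -1168/23 = -50.78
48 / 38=24/19 = 1.26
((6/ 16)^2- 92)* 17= -99943/64 = -1561.61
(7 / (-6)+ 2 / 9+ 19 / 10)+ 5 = 268/45 = 5.96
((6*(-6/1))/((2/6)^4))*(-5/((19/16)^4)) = 955514880/130321 = 7332.01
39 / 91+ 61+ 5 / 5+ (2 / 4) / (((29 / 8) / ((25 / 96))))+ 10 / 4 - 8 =277531/4872 = 56.96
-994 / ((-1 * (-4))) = -497/2 = -248.50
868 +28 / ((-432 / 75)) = 31073/36 = 863.14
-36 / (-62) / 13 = 18/403 = 0.04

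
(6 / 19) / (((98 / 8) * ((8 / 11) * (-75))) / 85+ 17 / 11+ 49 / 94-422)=-35156/47625191 = 0.00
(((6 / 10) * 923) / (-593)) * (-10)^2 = -55380/593 = -93.39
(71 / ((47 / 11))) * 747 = 583407/47 = 12412.91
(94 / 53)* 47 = 4418/53 = 83.36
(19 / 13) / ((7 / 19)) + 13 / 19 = 8042/1729 = 4.65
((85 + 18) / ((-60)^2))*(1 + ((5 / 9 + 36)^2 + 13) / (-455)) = -7461217/132678000 = -0.06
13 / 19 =0.68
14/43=0.33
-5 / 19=-0.26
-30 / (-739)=30/739 = 0.04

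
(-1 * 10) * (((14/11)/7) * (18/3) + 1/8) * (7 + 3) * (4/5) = -1070/11 = -97.27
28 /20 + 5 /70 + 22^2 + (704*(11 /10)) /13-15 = 482337/910 = 530.04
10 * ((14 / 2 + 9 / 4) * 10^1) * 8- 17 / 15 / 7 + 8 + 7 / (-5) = 7406.44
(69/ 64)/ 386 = 69/24704 = 0.00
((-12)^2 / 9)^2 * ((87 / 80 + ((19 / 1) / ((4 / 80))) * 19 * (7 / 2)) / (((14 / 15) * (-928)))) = -6065061/812 = -7469.29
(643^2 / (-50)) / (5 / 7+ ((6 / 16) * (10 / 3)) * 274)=-24.09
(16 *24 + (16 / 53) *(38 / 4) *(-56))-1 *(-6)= 12158/53 = 229.40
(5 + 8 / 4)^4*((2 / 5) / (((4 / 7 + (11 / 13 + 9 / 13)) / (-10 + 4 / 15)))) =-15949843/3600 = -4430.51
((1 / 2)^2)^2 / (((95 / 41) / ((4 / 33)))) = 41/12540 = 0.00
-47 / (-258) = 47/258 = 0.18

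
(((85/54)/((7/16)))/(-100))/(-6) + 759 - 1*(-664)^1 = 4034222/2835 = 1423.01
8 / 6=4/3 = 1.33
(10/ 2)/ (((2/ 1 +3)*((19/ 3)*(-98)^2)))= 3/182476 = 0.00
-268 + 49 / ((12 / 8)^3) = -6844/27 = -253.48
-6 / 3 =-2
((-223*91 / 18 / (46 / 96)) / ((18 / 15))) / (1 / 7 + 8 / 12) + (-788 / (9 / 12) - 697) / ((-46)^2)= -261462971/107916 = -2422.84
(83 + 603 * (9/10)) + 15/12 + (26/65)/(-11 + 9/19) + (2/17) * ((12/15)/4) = 1332238/2125 = 626.94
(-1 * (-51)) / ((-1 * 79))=-51/79 = -0.65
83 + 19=102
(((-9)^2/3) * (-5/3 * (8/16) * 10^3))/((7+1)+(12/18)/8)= -270000/97 = -2783.51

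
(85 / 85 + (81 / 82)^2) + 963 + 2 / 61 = 395811765/410164 = 965.01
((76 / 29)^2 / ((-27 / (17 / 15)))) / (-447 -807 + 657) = 98192/203341185 = 0.00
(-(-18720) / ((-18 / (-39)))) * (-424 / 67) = -17197440/67 = -256678.21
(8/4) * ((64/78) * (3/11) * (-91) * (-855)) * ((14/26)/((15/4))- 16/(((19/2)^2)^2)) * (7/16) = 192386544/89167 = 2157.60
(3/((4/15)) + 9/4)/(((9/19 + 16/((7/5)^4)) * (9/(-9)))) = -2.91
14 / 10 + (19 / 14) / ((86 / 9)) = 9283/6020 = 1.54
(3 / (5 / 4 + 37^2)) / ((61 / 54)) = 24/12383 = 0.00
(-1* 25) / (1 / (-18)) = 450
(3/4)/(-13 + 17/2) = -1/6 = -0.17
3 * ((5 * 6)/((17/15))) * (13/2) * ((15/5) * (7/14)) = 26325/34 = 774.26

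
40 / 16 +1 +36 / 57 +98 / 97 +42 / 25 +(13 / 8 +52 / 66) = 112329859/12163800 = 9.23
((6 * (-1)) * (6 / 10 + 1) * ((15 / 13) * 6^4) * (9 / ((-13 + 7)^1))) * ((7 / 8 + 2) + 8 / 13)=12702096/169 = 75160.33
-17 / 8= -2.12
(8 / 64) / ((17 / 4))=1/34 = 0.03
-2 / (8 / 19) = -19/4 = -4.75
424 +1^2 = 425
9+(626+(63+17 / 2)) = 1413/2 = 706.50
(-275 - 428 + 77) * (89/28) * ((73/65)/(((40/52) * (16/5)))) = -2033561/2240 = -907.84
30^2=900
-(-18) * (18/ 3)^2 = 648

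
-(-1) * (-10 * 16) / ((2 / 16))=-1280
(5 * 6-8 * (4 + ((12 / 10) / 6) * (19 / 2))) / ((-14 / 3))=129/35 = 3.69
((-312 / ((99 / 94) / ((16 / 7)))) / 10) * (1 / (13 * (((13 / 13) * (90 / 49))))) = -21056/7425 = -2.84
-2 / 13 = -0.15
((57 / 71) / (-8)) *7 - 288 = -163983/568 = -288.70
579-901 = -322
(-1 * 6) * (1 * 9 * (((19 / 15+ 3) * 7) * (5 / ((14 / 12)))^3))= -6220800/49 = -126955.10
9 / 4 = 2.25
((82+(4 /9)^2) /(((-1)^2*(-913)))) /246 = -3329/9096219 = 0.00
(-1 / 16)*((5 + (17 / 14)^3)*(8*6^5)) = -9055638/343 = -26401.28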